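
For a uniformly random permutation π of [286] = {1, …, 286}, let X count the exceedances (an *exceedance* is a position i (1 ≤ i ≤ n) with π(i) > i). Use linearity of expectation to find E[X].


Write X = Σ_{i=1}^{286} X_i, where X_i = 1_{π(i) > i}.
For each fixed i, π(i) is uniform over {1, …, 286} (marginal of a uniform permutation), so P[π(i) > i] = (n − i)/n. Summing: Σ_{i=1}^{286} (n − i)/n = (0 + 1 + … + 285)/286 = 286(286 − 1)/(2·286) = (286 − 1)/2.
Hence E[X] = Σ_{i=1}^{286} (286 − i)/286 = 285/2 ≈ 142.500.

E[X] = 285/2 = 142.500.


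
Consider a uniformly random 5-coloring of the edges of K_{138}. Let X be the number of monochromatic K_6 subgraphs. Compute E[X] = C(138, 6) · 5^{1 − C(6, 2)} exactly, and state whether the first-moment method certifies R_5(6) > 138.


E[X] = C(138, 6) · 5^{1 − 15} = 8592039666 · 5^{−14} = 8592039666/6103515625.
As a reduced fraction: E[X] = 8592039666/6103515625 ≈ 1.4077198.
Is E[X] < 1? NO.
Since E[X] ≥ 1, the first-moment bound is inconclusive at n = 138; it does NOT by itself certify R_5(6) > 138.

E[X] = 8592039666/6103515625 ≈ 1.4077198; E[X] ≥ 1; first-moment method inconclusive here.


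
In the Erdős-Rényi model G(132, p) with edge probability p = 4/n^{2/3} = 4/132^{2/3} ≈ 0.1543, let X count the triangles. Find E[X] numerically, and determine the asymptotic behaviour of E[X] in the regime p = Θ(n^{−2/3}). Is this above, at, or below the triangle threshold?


Number of potential triangles: C(132, 3) = 374660.
Each occurs with probability p³ ≈ (0.1543)³ ≈ 3.673095e-03.
By linearity: E[X] = C(132, 3)·p³ ≈ 374660 · 3.673095e-03 ≈ 1376.1616.
Since α = 2/3 < 1, p = c/n^{2/3} ≫ 1/n is above the triangle threshold p ~ 1/n. Asymptotically E[X] ~ (c³/6)·n^{3(1−α)} = (4³/6)·n^{1} → ∞; triangles are abundant w.h.p.

E[X] ≈ 1376.1616; in regime p = Θ(1/n^{2/3}) E[X] diverges (above the triangle threshold p ~ 1/n).


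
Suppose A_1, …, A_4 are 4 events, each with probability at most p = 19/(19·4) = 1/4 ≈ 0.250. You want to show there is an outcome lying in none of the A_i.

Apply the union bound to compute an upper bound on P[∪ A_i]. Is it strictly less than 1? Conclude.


Union bound: P[∪_{i=1}^{4} A_i] ≤ Σ_i P[A_i] ≤ 4·p = 4·(1/4) = 1.
Numerically: 1 ≈ 1.000.
Is 1 < 1? NO.
Since the bound 1 is ≥ 1, the union bound is uninformative here; it does NOT by itself certify existence.

4·p = 1 ≈ 1.000; existence NOT certified by the union bound.


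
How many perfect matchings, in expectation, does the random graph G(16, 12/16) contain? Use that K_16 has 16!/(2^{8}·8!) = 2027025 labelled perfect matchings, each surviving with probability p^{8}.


K_16 has 16!/(2^{8}·8!) = 2027025 labelled perfect matchings.
For each such perfect matching H, let X_H = 1 if all 8 edges of H are present in G. Then P[X_H = 1] = p^{8} = (3/4)^{8} = 6561/65536.
By linearity: E[X] = Σ_H E[X_H] = 2027025 · p^{8} = 2027025 · 6561/65536 = 13299311025/65536.
Numerically: E[X] ≈ 2.0293e+05.

E[X] = 2027025 · (3/4)^{8} = 13299311025/65536 ≈ 2.0293e+05.


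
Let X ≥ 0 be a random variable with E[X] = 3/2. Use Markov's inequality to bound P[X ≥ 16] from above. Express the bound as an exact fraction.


μ = E[X] = 3/2, a = 16.
Markov: P[X ≥ 16] ≤ μ/a = (3/2)/16 = 3/32.
Numerically: ≈ 0.0938.
(Since a = 16 > μ = 1.5000, the bound 3/32 is < 1 and informative.)

P[X ≥ 16] ≤ 3/32 ≈ 0.0938.


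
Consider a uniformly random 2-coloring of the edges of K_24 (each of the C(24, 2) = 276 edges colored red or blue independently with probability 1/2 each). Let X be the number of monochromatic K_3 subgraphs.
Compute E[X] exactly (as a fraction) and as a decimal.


Let X = Σ_S X_S over the C(24, 3) = 2024 subsets S of size 3, where X_S = 1 if the K_3 on S is monochromatic.
For a fixed S, the K_3 on S has C(3, 2) = 3 edges. P[all 3 edges red] = (1/2)^3, and likewise for blue, so P[monochromatic] = 2·(1/2)^3 = 2^{1 − 3} = 1/4.
By linearity of expectation: E[X] = C(24, 3) · 2^{1 − 3} = 2024 · 1/4 = 506.
Numerically: E[X] ≈ 506.000000.

E[X] = C(24,3)·2^(1−C(3,2)) = 506 ≈ 506.000000.


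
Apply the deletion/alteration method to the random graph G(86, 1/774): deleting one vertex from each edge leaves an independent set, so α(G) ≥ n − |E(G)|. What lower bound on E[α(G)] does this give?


E[|E(G)|] = C(86, 2)·p = 3655 · (1/774) = 85/18.
E[α(G)] ≥ n − E[|E(G)|] = 86 − 85/18 = 1463/18.
Numerically: ≈ 81.2778.
(This is only a lower bound; the true E[α(G)] may be larger.)

E[α(G)] ≥ 1463/18 ≈ 81.2778.


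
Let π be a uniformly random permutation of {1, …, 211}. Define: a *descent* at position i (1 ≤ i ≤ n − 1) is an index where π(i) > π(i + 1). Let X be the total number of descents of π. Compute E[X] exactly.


Write X = Σ X_I over i = 1, …, 210, with X_I the indicator of one descent.
There are 210 indicators.
For each fixed i, the pair (π(i), π(i+1)) is a uniformly random ordered pair of distinct values from {1, …, 211}; by symmetry P[π(i) > π(i+1)] = 1/2.
By linearity: E[X] = 210 · (1/2) = (211 − 1) · (1/2) = 105 ≈ 105.00000.

E[X] = 105 = 105.00000.


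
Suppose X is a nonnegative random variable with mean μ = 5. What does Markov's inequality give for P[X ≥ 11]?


μ = E[X] = 5, a = 11.
Markov: P[X ≥ 11] ≤ μ/a = (5)/11 = 5/11.
Numerically: ≈ 0.455.
(Since a = 11 > μ = 5.000, the bound 5/11 is < 1 and informative.)

P[X ≥ 11] ≤ 5/11 ≈ 0.455.


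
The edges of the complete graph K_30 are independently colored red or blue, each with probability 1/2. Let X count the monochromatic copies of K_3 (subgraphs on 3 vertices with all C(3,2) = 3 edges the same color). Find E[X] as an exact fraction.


Let X = Σ_S X_S over the C(30, 3) = 4060 subsets S of size 3, where X_S = 1 if the K_3 on S is monochromatic.
For a fixed S, the K_3 on S has C(3, 2) = 3 edges. P[all 3 edges red] = (1/2)^3, and likewise for blue, so P[monochromatic] = 2·(1/2)^3 = 2^{1 − 3} = 1/4.
By linearity: E[X] = C(30, 3) · 2^{1 − 3} = 4060 · 1/4 = 1015.
Numerically: E[X] ≈ 1015.00000.

E[X] = C(30,3)·2^(1−C(3,2)) = 1015 ≈ 1015.00000.


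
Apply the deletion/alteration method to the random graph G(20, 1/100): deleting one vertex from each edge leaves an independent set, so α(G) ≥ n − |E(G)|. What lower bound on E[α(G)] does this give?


E[|E(G)|] = C(20, 2)·p = 190 · (1/100) = 19/10.
E[α(G)] ≥ n − E[|E(G)|] = 20 − 19/10 = 181/10.
Numerically: ≈ 18.100000.
(This is only a lower bound; the true E[α(G)] may be larger.)

E[α(G)] ≥ 181/10 ≈ 18.100000.


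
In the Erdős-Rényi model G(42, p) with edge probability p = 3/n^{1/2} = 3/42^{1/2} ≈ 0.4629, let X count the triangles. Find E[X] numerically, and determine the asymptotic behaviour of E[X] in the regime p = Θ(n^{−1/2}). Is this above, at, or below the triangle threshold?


Number of potential triangles: C(42, 3) = 11480.
Each occurs with probability p³ ≈ (0.4629)³ ≈ 9.919501e-02.
By linearity: E[X] = C(42, 3)·p³ ≈ 11480 · 9.919501e-02 ≈ 1138.7587.
Since α = 1/2 < 1, p = c/n^{1/2} ≫ 1/n is above the triangle threshold p ~ 1/n. Asymptotically E[X] ~ (c³/6)·n^{3(1−α)} = (3³/6)·n^{1.5} → ∞; triangles are abundant w.h.p.

E[X] ≈ 1138.7587; in regime p = Θ(1/n^{1/2}) E[X] diverges (above the triangle threshold p ~ 1/n).


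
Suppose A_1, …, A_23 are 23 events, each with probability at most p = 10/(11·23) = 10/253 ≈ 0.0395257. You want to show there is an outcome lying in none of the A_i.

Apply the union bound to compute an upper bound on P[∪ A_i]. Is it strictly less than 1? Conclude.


Union bound: P[∪_{i=1}^{23} A_i] ≤ Σ_i P[A_i] ≤ 23·p = 23·(10/253) = 10/11.
Numerically: 10/11 ≈ 0.9090909.
Is 10/11 < 1? YES.
Since P[∪ A_i] ≤ 10/11 < 1, the complement has P[∩ A_i^c] ≥ 1 − 10/11 = 1/11 > 0, so some outcome avoids every A_i.

23·p = 10/11 ≈ 0.9090909; existence CERTIFIED by the union bound.


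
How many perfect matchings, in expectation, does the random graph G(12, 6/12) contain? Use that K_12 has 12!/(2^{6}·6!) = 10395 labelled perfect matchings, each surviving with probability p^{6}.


K_12 has 12!/(2^{6}·6!) = 10395 labelled perfect matchings.
For each such perfect matching H, let X_H = 1 if all 6 edges of H are present in G. Then P[X_H = 1] = p^{6} = (1/2)^{6} = 1/64.
By linearity of expectation: E[X] = Σ_H E[X_H] = 10395 · p^{6} = 10395 · 1/64 = 10395/64.
Numerically: E[X] ≈ 162.4.

E[X] = 10395 · (1/2)^{6} = 10395/64 ≈ 162.4.


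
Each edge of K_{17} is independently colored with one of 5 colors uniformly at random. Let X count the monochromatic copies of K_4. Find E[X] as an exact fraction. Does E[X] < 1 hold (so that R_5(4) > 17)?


E[X] = C(17, 4) · 5^{1 − 6} = 2380 · 5^{−5} = 2380/3125.
As a reduced fraction: E[X] = 476/625 ≈ 0.7616000.
Is E[X] < 1? YES.
Since E[X] < 1, there exists a 5-coloring of K_{17} with no monochromatic K_4; hence R_5(4) > 17.

E[X] = 476/625 ≈ 0.7616000; E[X] < 1, so R_5(4) > 17.


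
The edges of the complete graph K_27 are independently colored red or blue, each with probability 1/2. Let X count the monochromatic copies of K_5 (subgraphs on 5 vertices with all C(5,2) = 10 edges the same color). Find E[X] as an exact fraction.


Let X = Σ_S X_S over the C(27, 5) = 80730 subsets S of size 5, where X_S = 1 if the K_5 on S is monochromatic.
For a fixed S, the K_5 on S has C(5, 2) = 10 edges. P[all 10 edges red] = (1/2)^10, and likewise for blue, so P[monochromatic] = 2·(1/2)^10 = 2^{1 − 10} = 1/512.
Summing: E[X] = C(27, 5) · 2^{1 − 10} = 80730 · 1/512 = 40365/256.
Numerically: E[X] ≈ 157.67578.

E[X] = C(27,5)·2^(1−C(5,2)) = 40365/256 ≈ 157.67578.


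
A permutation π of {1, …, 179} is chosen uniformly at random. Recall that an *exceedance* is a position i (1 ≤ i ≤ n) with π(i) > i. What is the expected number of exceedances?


Write X = Σ_{i=1}^{179} X_i, where X_i = 1_{π(i) > i}.
For each fixed i, π(i) is uniform over {1, …, 179} (marginal of a uniform permutation), so P[π(i) > i] = (n − i)/n. Summing: Σ_{i=1}^{179} (n − i)/n = (0 + 1 + … + 178)/179 = 179(179 − 1)/(2·179) = (179 − 1)/2.
Hence E[X] = Σ_{i=1}^{179} (179 − i)/179 = 89 ≈ 89.00000.

E[X] = 89 = 89.00000.


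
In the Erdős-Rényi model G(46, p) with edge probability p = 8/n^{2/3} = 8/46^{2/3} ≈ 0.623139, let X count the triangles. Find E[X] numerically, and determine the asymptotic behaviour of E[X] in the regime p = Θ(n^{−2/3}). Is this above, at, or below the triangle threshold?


Number of potential triangles: C(46, 3) = 15180.
Each occurs with probability p³ ≈ (0.623139)³ ≈ 2.41965974e-01.
By linearity: E[X] = C(46, 3)·p³ ≈ 15180 · 2.41965974e-01 ≈ 3673.043478.
Since α = 2/3 < 1, p = c/n^{2/3} ≫ 1/n is above the triangle threshold p ~ 1/n. Asymptotically E[X] ~ (c³/6)·n^{3(1−α)} = (8³/6)·n^{1} → ∞; triangles are abundant w.h.p.

E[X] ≈ 3673.043478; in regime p = Θ(1/n^{2/3}) E[X] diverges (above the triangle threshold p ~ 1/n).


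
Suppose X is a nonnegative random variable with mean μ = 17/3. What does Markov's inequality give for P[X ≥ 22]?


μ = E[X] = 17/3, a = 22.
Markov: P[X ≥ 22] ≤ μ/a = (17/3)/22 = 17/66.
Numerically: ≈ 0.25758.
(Since a = 22 > μ = 5.66667, the bound 17/66 is < 1 and informative.)

P[X ≥ 22] ≤ 17/66 ≈ 0.25758.


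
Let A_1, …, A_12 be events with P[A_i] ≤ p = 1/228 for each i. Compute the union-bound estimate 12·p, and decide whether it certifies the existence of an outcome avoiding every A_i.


Union bound: P[∪_{i=1}^{12} A_i] ≤ Σ_i P[A_i] ≤ 12·p = 12·(1/228) = 1/19.
Numerically: 1/19 ≈ 0.05263.
Is 1/19 < 1? YES.
Since P[∪ A_i] ≤ 1/19 < 1, the complement has P[∩ A_i^c] ≥ 1 − 1/19 = 18/19 > 0, so some outcome avoids every A_i.

12·p = 1/19 ≈ 0.05263; existence CERTIFIED by the union bound.


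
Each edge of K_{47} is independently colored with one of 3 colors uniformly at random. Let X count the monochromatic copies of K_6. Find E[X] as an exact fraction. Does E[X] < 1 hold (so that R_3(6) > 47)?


E[X] = C(47, 6) · 3^{1 − 15} = 10737573 · 3^{−14} = 10737573/4782969.
As a reduced fraction: E[X] = 3579191/1594323 ≈ 2.24496.
Is E[X] < 1? NO.
Since E[X] ≥ 1, the first-moment bound is inconclusive at n = 47; it does NOT by itself certify R_3(6) > 47.

E[X] = 3579191/1594323 ≈ 2.24496; E[X] ≥ 1; first-moment method inconclusive here.


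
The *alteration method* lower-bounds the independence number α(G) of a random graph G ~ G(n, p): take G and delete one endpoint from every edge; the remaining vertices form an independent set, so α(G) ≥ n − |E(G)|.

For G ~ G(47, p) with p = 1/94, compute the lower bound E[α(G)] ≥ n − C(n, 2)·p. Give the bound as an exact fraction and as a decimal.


E[|E(G)|] = C(47, 2)·p = 1081 · (1/94) = 23/2.
E[α(G)] ≥ n − E[|E(G)|] = 47 − 23/2 = 71/2.
Numerically: ≈ 35.50000.
(This is only a lower bound; the true E[α(G)] may be larger.)

E[α(G)] ≥ 71/2 ≈ 35.50000.


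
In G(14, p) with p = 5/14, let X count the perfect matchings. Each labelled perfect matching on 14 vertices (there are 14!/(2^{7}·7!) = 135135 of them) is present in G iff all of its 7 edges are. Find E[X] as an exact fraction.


K_14 has 14!/(2^{7}·7!) = 135135 labelled perfect matchings.
For each such perfect matching H, let X_H = 1 if all 7 edges of H are present in G. Then P[X_H = 1] = p^{7} = (5/14)^{7} = 78125/105413504.
Summing the indicators: E[X] = Σ_H E[X_H] = 135135 · p^{7} = 135135 · 78125/105413504 = 1508203125/15059072.
Numerically: E[X] ≈ 100.152.

E[X] = 135135 · (5/14)^{7} = 1508203125/15059072 ≈ 100.152.


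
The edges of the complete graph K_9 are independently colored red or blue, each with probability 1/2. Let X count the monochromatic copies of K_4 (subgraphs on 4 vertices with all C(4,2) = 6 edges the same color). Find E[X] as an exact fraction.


Let X = Σ_S X_S over the C(9, 4) = 126 subsets S of size 4, where X_S = 1 if the K_4 on S is monochromatic.
For a fixed S, the K_4 on S has C(4, 2) = 6 edges. P[all 6 edges red] = (1/2)^6, and likewise for blue, so P[monochromatic] = 2·(1/2)^6 = 2^{1 − 6} = 1/32.
By linearity of expectation: E[X] = C(9, 4) · 2^{1 − 6} = 126 · 1/32 = 63/16.
Numerically: E[X] ≈ 3.93750.

E[X] = C(9,4)·2^(1−C(4,2)) = 63/16 ≈ 3.93750.


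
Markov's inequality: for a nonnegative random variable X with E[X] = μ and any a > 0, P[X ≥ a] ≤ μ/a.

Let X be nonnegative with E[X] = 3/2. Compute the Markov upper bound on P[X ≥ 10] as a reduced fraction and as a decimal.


μ = E[X] = 3/2, a = 10.
Markov: P[X ≥ 10] ≤ μ/a = (3/2)/10 = 3/20.
Numerically: ≈ 0.1500.
(Since a = 10 > μ = 1.5000, the bound 3/20 is < 1 and informative.)

P[X ≥ 10] ≤ 3/20 ≈ 0.1500.


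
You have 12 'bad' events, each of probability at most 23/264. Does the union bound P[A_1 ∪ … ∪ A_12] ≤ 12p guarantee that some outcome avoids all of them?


Union bound: P[∪_{i=1}^{12} A_i] ≤ Σ_i P[A_i] ≤ 12·p = 12·(23/264) = 23/22.
Numerically: 23/22 ≈ 1.045455.
Is 23/22 < 1? NO.
Since the bound 23/22 is ≥ 1, the union bound is uninformative here; it does NOT by itself certify existence.

12·p = 23/22 ≈ 1.045455; existence NOT certified by the union bound.


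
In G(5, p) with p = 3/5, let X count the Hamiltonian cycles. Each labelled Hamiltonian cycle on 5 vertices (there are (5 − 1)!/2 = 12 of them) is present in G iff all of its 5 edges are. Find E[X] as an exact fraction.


K_5 has (5 − 1)!/2 = 12 labelled Hamiltonian cycles.
For each such Hamiltonian cycle H, let X_H = 1 if all 5 edges of H are present in G. Then P[X_H = 1] = p^{5} = (3/5)^{5} = 243/3125.
Summing the indicators: E[X] = Σ_H E[X_H] = 12 · p^{5} = 12 · 243/3125 = 2916/3125.
Numerically: E[X] ≈ 0.93312.

E[X] = 12 · (3/5)^{5} = 2916/3125 ≈ 0.93312.


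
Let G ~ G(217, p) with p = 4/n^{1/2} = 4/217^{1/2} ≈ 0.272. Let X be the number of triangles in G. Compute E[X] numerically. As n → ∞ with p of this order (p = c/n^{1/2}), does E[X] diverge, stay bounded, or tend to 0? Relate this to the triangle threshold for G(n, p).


Number of potential triangles: C(217, 3) = 1679580.
Each occurs with probability p³ ≈ (0.272)³ ≈ 2.00212e-02.
By linearity: E[X] = C(217, 3)·p³ ≈ 1679580 · 2.00212e-02 ≈ 33627.228.
Since α = 1/2 < 1, p = c/n^{1/2} ≫ 1/n is above the triangle threshold p ~ 1/n. Asymptotically E[X] ~ (c³/6)·n^{3(1−α)} = (4³/6)·n^{1.5} → ∞; triangles are abundant w.h.p.

E[X] ≈ 33627.228; in regime p = Θ(1/n^{1/2}) E[X] diverges (above the triangle threshold p ~ 1/n).


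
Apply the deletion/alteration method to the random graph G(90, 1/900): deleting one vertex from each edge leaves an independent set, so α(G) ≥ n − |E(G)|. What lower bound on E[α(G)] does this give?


E[|E(G)|] = C(90, 2)·p = 4005 · (1/900) = 89/20.
E[α(G)] ≥ n − E[|E(G)|] = 90 − 89/20 = 1711/20.
Numerically: ≈ 85.550.
(This is only a lower bound; the true E[α(G)] may be larger.)

E[α(G)] ≥ 1711/20 ≈ 85.550.


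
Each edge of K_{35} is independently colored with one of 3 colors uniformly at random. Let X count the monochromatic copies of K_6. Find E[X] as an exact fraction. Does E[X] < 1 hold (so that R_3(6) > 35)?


E[X] = C(35, 6) · 3^{1 − 15} = 1623160 · 3^{−14} = 1623160/4782969.
As a reduced fraction: E[X] = 1623160/4782969 ≈ 0.339.
Is E[X] < 1? YES.
Since E[X] < 1, there exists a 3-coloring of K_{35} with no monochromatic K_6; hence R_3(6) > 35.

E[X] = 1623160/4782969 ≈ 0.339; E[X] < 1, so R_3(6) > 35.


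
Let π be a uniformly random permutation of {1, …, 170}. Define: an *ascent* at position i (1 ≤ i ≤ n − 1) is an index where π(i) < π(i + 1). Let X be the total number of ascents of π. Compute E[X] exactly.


Write X = Σ X_I over i = 1, …, 169, with X_I the indicator of one ascent.
There are 169 indicators.
For each fixed i, the pair (π(i), π(i+1)) is a uniformly random ordered pair of distinct values from {1, …, 170}; by symmetry P[π(i) < π(i+1)] = 1/2.
By linearity: E[X] = 169 · (1/2) = (170 − 1) · (1/2) = 169/2 ≈ 84.500000.

E[X] = 169/2 = 84.500000.


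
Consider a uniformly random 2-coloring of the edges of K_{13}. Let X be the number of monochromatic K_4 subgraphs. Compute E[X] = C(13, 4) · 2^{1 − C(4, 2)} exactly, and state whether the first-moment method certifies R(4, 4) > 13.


E[X] = C(13, 4) · 2^{1 − 6} = 715 · 2^{−5} = 715/32.
As a reduced fraction: E[X] = 715/32 ≈ 22.3438.
Is E[X] < 1? NO.
Since E[X] ≥ 1, the first-moment bound is inconclusive at n = 13; it does NOT by itself certify R(4, 4) > 13.

E[X] = 715/32 ≈ 22.3438; E[X] ≥ 1; first-moment method inconclusive here.


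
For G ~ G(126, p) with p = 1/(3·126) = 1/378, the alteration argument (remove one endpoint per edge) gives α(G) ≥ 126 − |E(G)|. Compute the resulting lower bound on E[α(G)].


E[|E(G)|] = C(126, 2)·p = 7875 · (1/378) = 125/6.
E[α(G)] ≥ n − E[|E(G)|] = 126 − 125/6 = 631/6.
Numerically: ≈ 105.16667.
(This is only a lower bound; the true E[α(G)] may be larger.)

E[α(G)] ≥ 631/6 ≈ 105.16667.


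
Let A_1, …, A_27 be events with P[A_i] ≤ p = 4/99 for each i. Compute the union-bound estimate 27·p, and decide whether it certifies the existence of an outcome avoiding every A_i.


Union bound: P[∪_{i=1}^{27} A_i] ≤ Σ_i P[A_i] ≤ 27·p = 27·(4/99) = 12/11.
Numerically: 12/11 ≈ 1.09091.
Is 12/11 < 1? NO.
Since the bound 12/11 is ≥ 1, the union bound is uninformative here; it does NOT by itself certify existence.

27·p = 12/11 ≈ 1.09091; existence NOT certified by the union bound.


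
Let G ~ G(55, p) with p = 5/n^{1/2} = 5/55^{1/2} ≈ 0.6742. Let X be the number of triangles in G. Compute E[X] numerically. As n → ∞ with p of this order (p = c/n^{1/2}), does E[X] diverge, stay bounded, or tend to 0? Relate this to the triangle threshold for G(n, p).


Number of potential triangles: C(55, 3) = 26235.
Each occurs with probability p³ ≈ (0.6742)³ ≈ 3.064545e-01.
By linearity: E[X] = C(55, 3)·p³ ≈ 26235 · 3.064545e-01 ≈ 8039.8334.
Since α = 1/2 < 1, p = c/n^{1/2} ≫ 1/n is above the triangle threshold p ~ 1/n. Asymptotically E[X] ~ (c³/6)·n^{3(1−α)} = (5³/6)·n^{1.5} → ∞; triangles are abundant w.h.p.

E[X] ≈ 8039.8334; in regime p = Θ(1/n^{1/2}) E[X] diverges (above the triangle threshold p ~ 1/n).


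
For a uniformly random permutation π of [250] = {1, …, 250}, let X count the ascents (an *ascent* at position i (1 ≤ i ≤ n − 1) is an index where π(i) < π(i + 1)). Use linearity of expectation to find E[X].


Write X = Σ X_I over i = 1, …, 249, with X_I the indicator of one ascent.
There are 249 indicators.
For each fixed i, the pair (π(i), π(i+1)) is a uniformly random ordered pair of distinct values from {1, …, 250}; by symmetry P[π(i) < π(i+1)] = 1/2.
By linearity: E[X] = 249 · (1/2) = (250 − 1) · (1/2) = 249/2 ≈ 124.500000.

E[X] = 249/2 = 124.500000.


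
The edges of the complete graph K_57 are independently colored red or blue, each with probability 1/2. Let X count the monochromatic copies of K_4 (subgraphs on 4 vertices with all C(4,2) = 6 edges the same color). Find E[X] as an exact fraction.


Let X = Σ_S X_S over the C(57, 4) = 395010 subsets S of size 4, where X_S = 1 if the K_4 on S is monochromatic.
For a fixed S, the K_4 on S has C(4, 2) = 6 edges. P[all 6 edges red] = (1/2)^6, and likewise for blue, so P[monochromatic] = 2·(1/2)^6 = 2^{1 − 6} = 1/32.
By linearity of expectation: E[X] = C(57, 4) · 2^{1 − 6} = 395010 · 1/32 = 197505/16.
Numerically: E[X] ≈ 12344.0625.

E[X] = C(57,4)·2^(1−C(4,2)) = 197505/16 ≈ 12344.0625.


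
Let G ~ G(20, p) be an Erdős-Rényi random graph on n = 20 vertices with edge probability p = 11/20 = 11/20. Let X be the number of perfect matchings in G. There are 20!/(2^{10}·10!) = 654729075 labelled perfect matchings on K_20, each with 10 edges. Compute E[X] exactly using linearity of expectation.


K_20 has 20!/(2^{10}·10!) = 654729075 labelled perfect matchings.
For each such perfect matching H, let X_H = 1 if all 10 edges of H are present in G. Then P[X_H = 1] = p^{10} = (11/20)^{10} = 25937424601/10240000000000.
Summing the indicators: E[X] = Σ_H E[X_H] = 654729075 · p^{10} = 654729075 · 25937424601/10240000000000 = 679279440675798963/409600000000.
Numerically: E[X] ≈ 1.6584e+06.

E[X] = 654729075 · (11/20)^{10} = 679279440675798963/409600000000 ≈ 1.6584e+06.


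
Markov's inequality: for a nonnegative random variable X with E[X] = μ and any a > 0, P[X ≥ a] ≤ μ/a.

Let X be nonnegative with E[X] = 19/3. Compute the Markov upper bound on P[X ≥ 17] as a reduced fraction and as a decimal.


μ = E[X] = 19/3, a = 17.
Markov: P[X ≥ 17] ≤ μ/a = (19/3)/17 = 19/51.
Numerically: ≈ 0.37255.
(Since a = 17 > μ = 6.33333, the bound 19/51 is < 1 and informative.)

P[X ≥ 17] ≤ 19/51 ≈ 0.37255.


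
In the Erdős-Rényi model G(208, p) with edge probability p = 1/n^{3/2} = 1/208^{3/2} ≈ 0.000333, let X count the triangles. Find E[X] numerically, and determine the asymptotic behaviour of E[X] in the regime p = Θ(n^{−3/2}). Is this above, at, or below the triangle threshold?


Number of potential triangles: C(208, 3) = 1478256.
Each occurs with probability p³ ≈ (0.000333)³ ≈ 3.70438e-11.
By linearity: E[X] = C(208, 3)·p³ ≈ 1478256 · 3.70438e-11 ≈ 0.000.
Since α = 3/2 > 1, p = c/n^{3/2} = o(1/n) is below the triangle threshold p ~ 1/n. Asymptotically E[X] ~ (c³/6)·n^{3(1−α)} = (1³/6)·n^{-1.5} → 0, so by Markov's inequality G has no triangles w.h.p.

E[X] ≈ 0.000; in regime p = Θ(1/n^{3/2}) E[X] tends to 0 (below the triangle threshold p ~ 1/n).


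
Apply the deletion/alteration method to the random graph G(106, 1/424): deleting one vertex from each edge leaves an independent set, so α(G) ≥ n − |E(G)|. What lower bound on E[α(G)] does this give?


E[|E(G)|] = C(106, 2)·p = 5565 · (1/424) = 105/8.
E[α(G)] ≥ n − E[|E(G)|] = 106 − 105/8 = 743/8.
Numerically: ≈ 92.875000.
(This is only a lower bound; the true E[α(G)] may be larger.)

E[α(G)] ≥ 743/8 ≈ 92.875000.


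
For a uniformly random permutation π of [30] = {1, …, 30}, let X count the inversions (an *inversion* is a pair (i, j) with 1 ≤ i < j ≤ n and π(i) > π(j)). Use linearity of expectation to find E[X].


Write X = Σ X_I over the C(30, 2) = 435 pairs i < j, with X_I the indicator of one inversion.
There are 435 indicators.
For each fixed pair i < j, the values π(i) and π(j) are two distinct elements of {1, …, 30} in uniformly random order; by symmetry P[π(i) > π(j)] = 1/2.
By linearity: E[X] = 435 · (1/2) = C(30, 2) · (1/2) = 435/2 = 435/2 ≈ 217.50000.

E[X] = 435/2 = 217.50000.


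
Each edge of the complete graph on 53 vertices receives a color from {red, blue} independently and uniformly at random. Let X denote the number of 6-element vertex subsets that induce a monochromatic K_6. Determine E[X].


Let X = Σ_S X_S over the C(53, 6) = 22957480 subsets S of size 6, where X_S = 1 if the K_6 on S is monochromatic.
For a fixed S, the K_6 on S has C(6, 2) = 15 edges. P[all 15 edges red] = (1/2)^15, and likewise for blue, so P[monochromatic] = 2·(1/2)^15 = 2^{1 − 15} = 1/16384.
By linearity: E[X] = C(53, 6) · 2^{1 − 15} = 22957480 · 1/16384 = 2869685/2048.
Numerically: E[X] ≈ 1401.21338.

E[X] = C(53,6)·2^(1−C(6,2)) = 2869685/2048 ≈ 1401.21338.


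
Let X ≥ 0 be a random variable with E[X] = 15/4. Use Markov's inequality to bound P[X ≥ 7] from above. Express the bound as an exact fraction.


μ = E[X] = 15/4, a = 7.
Markov: P[X ≥ 7] ≤ μ/a = (15/4)/7 = 15/28.
Numerically: ≈ 0.536.
(Since a = 7 > μ = 3.750, the bound 15/28 is < 1 and informative.)

P[X ≥ 7] ≤ 15/28 ≈ 0.536.


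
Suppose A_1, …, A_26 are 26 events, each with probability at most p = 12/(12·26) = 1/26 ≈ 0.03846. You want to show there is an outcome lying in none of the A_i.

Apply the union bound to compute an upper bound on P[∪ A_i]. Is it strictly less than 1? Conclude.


Union bound: P[∪_{i=1}^{26} A_i] ≤ Σ_i P[A_i] ≤ 26·p = 26·(1/26) = 1.
Numerically: 1 ≈ 1.00000.
Is 1 < 1? NO.
Since the bound 1 is ≥ 1, the union bound is uninformative here; it does NOT by itself certify existence.

26·p = 1 ≈ 1.00000; existence NOT certified by the union bound.


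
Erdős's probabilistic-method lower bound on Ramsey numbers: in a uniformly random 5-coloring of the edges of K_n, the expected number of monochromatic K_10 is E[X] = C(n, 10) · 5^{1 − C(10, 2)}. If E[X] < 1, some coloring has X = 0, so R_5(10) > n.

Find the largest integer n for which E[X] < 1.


We need C(n, 10) · 5^{1 − 45} < 1, i.e. C(n, 10) < 5^{45 − 1} = 5684341886080801486968994140625.
Check values of n near the boundary:
  n = 5390: C(5390, 10) = 5655833965919099070255434039753; 5655833965919099070255434039753 < 5684341886080801486968994140625? YES
  n = 5391: C(5391, 10) = 5666344714787188828795213697883; 5666344714787188828795213697883 < 5684341886080801486968994140625? YES
  n = 5392: C(5392, 10) = 5676873040158402483252283957448; 5676873040158402483252283957448 < 5684341886080801486968994140625? YES
  n = 5393: C(5393, 10) = 5687418968154238267170642278008; 5687418968154238267170642278008 < 5684341886080801486968994140625? NO
The largest n with C(n, 10) < 5684341886080801486968994140625 is n = 5392 (where E[X] = 5676873040158402483252283957448/5684341886080801486968994140625 ≈ 0.99869). Hence R_5(10) > 5392, i.e. R_5(10) ≥ 5393.

Largest n = 5392; hence R_5(10) > 5392.


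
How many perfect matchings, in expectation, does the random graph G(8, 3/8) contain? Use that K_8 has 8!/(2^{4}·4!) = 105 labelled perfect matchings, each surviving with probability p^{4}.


K_8 has 8!/(2^{4}·4!) = 105 labelled perfect matchings.
For each such perfect matching H, let X_H = 1 if all 4 edges of H are present in G. Then P[X_H = 1] = p^{4} = (3/8)^{4} = 81/4096.
By linearity: E[X] = Σ_H E[X_H] = 105 · p^{4} = 105 · 81/4096 = 8505/4096.
Numerically: E[X] ≈ 2.076.

E[X] = 105 · (3/8)^{4} = 8505/4096 ≈ 2.076.


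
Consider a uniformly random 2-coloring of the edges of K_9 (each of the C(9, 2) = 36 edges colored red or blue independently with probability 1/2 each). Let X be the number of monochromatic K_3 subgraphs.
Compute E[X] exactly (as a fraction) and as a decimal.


Let X = Σ_S X_S over the C(9, 3) = 84 subsets S of size 3, where X_S = 1 if the K_3 on S is monochromatic.
For a fixed S, the K_3 on S has C(3, 2) = 3 edges. P[all 3 edges red] = (1/2)^3, and likewise for blue, so P[monochromatic] = 2·(1/2)^3 = 2^{1 − 3} = 1/4.
By linearity of expectation: E[X] = C(9, 3) · 2^{1 − 3} = 84 · 1/4 = 21.
Numerically: E[X] ≈ 21.00000.

E[X] = C(9,3)·2^(1−C(3,2)) = 21 ≈ 21.00000.


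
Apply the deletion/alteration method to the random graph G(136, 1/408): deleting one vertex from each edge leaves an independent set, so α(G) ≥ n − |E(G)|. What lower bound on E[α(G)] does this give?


E[|E(G)|] = C(136, 2)·p = 9180 · (1/408) = 45/2.
E[α(G)] ≥ n − E[|E(G)|] = 136 − 45/2 = 227/2.
Numerically: ≈ 113.50000.
(This is only a lower bound; the true E[α(G)] may be larger.)

E[α(G)] ≥ 227/2 ≈ 113.50000.


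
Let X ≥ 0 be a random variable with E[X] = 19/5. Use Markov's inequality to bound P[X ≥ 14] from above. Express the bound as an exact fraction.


μ = E[X] = 19/5, a = 14.
Markov: P[X ≥ 14] ≤ μ/a = (19/5)/14 = 19/70.
Numerically: ≈ 0.27143.
(Since a = 14 > μ = 3.80000, the bound 19/70 is < 1 and informative.)

P[X ≥ 14] ≤ 19/70 ≈ 0.27143.


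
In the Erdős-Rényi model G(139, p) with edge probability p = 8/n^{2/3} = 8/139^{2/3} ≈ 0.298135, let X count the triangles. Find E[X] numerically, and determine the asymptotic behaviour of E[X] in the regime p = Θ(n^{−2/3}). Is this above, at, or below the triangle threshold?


Number of potential triangles: C(139, 3) = 437989.
Each occurs with probability p³ ≈ (0.298135)³ ≈ 2.64996636e-02.
By linearity: E[X] = C(139, 3)·p³ ≈ 437989 · 2.64996636e-02 ≈ 11606.561151.
Since α = 2/3 < 1, p = c/n^{2/3} ≫ 1/n is above the triangle threshold p ~ 1/n. Asymptotically E[X] ~ (c³/6)·n^{3(1−α)} = (8³/6)·n^{1} → ∞; triangles are abundant w.h.p.

E[X] ≈ 11606.561151; in regime p = Θ(1/n^{2/3}) E[X] diverges (above the triangle threshold p ~ 1/n).


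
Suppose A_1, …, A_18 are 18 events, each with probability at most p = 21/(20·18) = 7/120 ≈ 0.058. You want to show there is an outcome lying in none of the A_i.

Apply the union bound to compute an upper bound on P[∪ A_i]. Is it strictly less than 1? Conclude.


Union bound: P[∪_{i=1}^{18} A_i] ≤ Σ_i P[A_i] ≤ 18·p = 18·(7/120) = 21/20.
Numerically: 21/20 ≈ 1.050.
Is 21/20 < 1? NO.
Since the bound 21/20 is ≥ 1, the union bound is uninformative here; it does NOT by itself certify existence.

18·p = 21/20 ≈ 1.050; existence NOT certified by the union bound.


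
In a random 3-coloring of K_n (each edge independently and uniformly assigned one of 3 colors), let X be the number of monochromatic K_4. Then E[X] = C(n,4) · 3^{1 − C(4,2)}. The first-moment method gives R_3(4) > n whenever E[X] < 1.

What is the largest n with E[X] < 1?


We need C(n, 4) · 3^{1 − 6} < 1, i.e. C(n, 4) < 3^{6 − 1} = 243.
Check values of n near the boundary:
  n = 9: C(9, 4) = 126; 126 < 243? YES
  n = 10: C(10, 4) = 210; 210 < 243? YES
  n = 11: C(11, 4) = 330; 330 < 243? NO
  n = 12: C(12, 4) = 495; 495 < 243? NO
The largest n with C(n, 4) < 243 is n = 10 (where E[X] = 70/81 ≈ 0.864). Hence R_3(4) > 10, i.e. R_3(4) ≥ 11.

Largest n = 10; hence R_3(4) > 10.


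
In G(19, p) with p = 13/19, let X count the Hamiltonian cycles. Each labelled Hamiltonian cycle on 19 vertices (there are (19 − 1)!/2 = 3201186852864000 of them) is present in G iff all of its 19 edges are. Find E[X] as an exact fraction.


K_19 has (19 − 1)!/2 = 3201186852864000 labelled Hamiltonian cycles.
For each such Hamiltonian cycle H, let X_H = 1 if all 19 edges of H are present in G. Then P[X_H = 1] = p^{19} = (13/19)^{19} = 1461920290375446110677/1978419655660313589123979.
By linearity: E[X] = Σ_H E[X_H] = 3201186852864000 · p^{19} = 3201186852864000 · 1461920290375446110677/1978419655660313589123979 = 4679880013484999364018134658428928000/1978419655660313589123979.
Numerically: E[X] ≈ 2.37e+12.

E[X] = 3201186852864000 · (13/19)^{19} = 4679880013484999364018134658428928000/1978419655660313589123979 ≈ 2.37e+12.


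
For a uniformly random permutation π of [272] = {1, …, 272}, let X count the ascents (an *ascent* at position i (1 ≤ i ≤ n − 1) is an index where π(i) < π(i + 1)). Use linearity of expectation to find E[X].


Write X = Σ X_I over i = 1, …, 271, with X_I the indicator of one ascent.
There are 271 indicators.
For each fixed i, the pair (π(i), π(i+1)) is a uniformly random ordered pair of distinct values from {1, …, 272}; by symmetry P[π(i) < π(i+1)] = 1/2.
By linearity: E[X] = 271 · (1/2) = (272 − 1) · (1/2) = 271/2 ≈ 135.50000.

E[X] = 271/2 = 135.50000.


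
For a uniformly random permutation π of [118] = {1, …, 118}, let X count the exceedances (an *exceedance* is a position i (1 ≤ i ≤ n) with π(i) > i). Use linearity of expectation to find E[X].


Write X = Σ_{i=1}^{118} X_i, where X_i = 1_{π(i) > i}.
For each fixed i, π(i) is uniform over {1, …, 118} (marginal of a uniform permutation), so P[π(i) > i] = (n − i)/n. Summing: Σ_{i=1}^{118} (n − i)/n = (0 + 1 + … + 117)/118 = 118(118 − 1)/(2·118) = (118 − 1)/2.
Hence E[X] = Σ_{i=1}^{118} (118 − i)/118 = 117/2 ≈ 58.500000.

E[X] = 117/2 = 58.500000.


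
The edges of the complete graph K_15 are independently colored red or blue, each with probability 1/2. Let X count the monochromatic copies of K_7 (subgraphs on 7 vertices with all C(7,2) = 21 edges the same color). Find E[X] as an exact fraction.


Let X = Σ_S X_S over the C(15, 7) = 6435 subsets S of size 7, where X_S = 1 if the K_7 on S is monochromatic.
For a fixed S, the K_7 on S has C(7, 2) = 21 edges. P[all 21 edges red] = (1/2)^21, and likewise for blue, so P[monochromatic] = 2·(1/2)^21 = 2^{1 − 21} = 1/1048576.
By linearity: E[X] = C(15, 7) · 2^{1 − 21} = 6435 · 1/1048576 = 6435/1048576.
Numerically: E[X] ≈ 0.006137.

E[X] = C(15,7)·2^(1−C(7,2)) = 6435/1048576 ≈ 0.006137.


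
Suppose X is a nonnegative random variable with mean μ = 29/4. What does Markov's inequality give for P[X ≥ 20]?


μ = E[X] = 29/4, a = 20.
Markov: P[X ≥ 20] ≤ μ/a = (29/4)/20 = 29/80.
Numerically: ≈ 0.3625.
(Since a = 20 > μ = 7.2500, the bound 29/80 is < 1 and informative.)

P[X ≥ 20] ≤ 29/80 ≈ 0.3625.


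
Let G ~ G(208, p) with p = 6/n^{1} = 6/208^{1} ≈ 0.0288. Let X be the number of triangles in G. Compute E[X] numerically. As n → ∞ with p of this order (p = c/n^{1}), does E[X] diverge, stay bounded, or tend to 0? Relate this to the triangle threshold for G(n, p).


Number of potential triangles: C(208, 3) = 1478256.
Each occurs with probability p³ ≈ (0.0288)³ ≈ 2.40029e-05.
By linearity: E[X] = C(208, 3)·p³ ≈ 1478256 · 2.40029e-05 ≈ 35.482.
Here α = 1, so p = 6/n is exactly at the triangle threshold p ~ 1/n. Asymptotically E[X] → c³/6 = 6³/6 = 36 ≈ 36.000, a bounded constant. In this regime the triangle count is asymptotically Poisson(c³/6).

E[X] ≈ 35.482; in regime p = Θ(1/n^{1}) E[X] stays bounded (at the triangle threshold p ~ 1/n).


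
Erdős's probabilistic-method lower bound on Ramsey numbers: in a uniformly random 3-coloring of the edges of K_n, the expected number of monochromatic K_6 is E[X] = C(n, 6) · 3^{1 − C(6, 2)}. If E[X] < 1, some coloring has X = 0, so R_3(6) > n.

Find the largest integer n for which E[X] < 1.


We need C(n, 6) · 3^{1 − 15} < 1, i.e. C(n, 6) < 3^{15 − 1} = 4782969.
Check values of n near the boundary:
  n = 35: C(35, 6) = 1623160; 1623160 < 4782969? YES
  n = 36: C(36, 6) = 1947792; 1947792 < 4782969? YES
  n = 37: C(37, 6) = 2324784; 2324784 < 4782969? YES
  n = 38: C(38, 6) = 2760681; 2760681 < 4782969? YES
  n = 39: C(39, 6) = 3262623; 3262623 < 4782969? YES
  n = 40: C(40, 6) = 3838380; 3838380 < 4782969? YES
  n = 41: C(41, 6) = 4496388; 4496388 < 4782969? YES
  n = 42: C(42, 6) = 5245786; 5245786 < 4782969? NO
  n = 43: C(43, 6) = 6096454; 6096454 < 4782969? NO
The largest n with C(n, 6) < 4782969 is n = 41 (where E[X] = 1498796/1594323 ≈ 0.940083). Hence R_3(6) > 41, i.e. R_3(6) ≥ 42.

Largest n = 41; hence R_3(6) > 41.


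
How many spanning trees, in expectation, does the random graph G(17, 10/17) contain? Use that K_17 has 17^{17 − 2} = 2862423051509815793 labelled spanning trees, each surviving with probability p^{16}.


K_17 has 17^{17 − 2} = 2862423051509815793 labelled spanning trees.
For each such spanning tree H, let X_H = 1 if all 16 edges of H are present in G. Then P[X_H = 1] = p^{16} = (10/17)^{16} = 10000000000000000/48661191875666868481.
By linearity: E[X] = Σ_H E[X_H] = 2862423051509815793 · p^{16} = 2862423051509815793 · 10000000000000000/48661191875666868481 = 10000000000000000/17.
Numerically: E[X] ≈ 5.88235e+14.

E[X] = 2862423051509815793 · (10/17)^{16} = 10000000000000000/17 ≈ 5.88235e+14.


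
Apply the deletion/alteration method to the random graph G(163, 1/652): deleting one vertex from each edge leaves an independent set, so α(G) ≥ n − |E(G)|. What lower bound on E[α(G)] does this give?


E[|E(G)|] = C(163, 2)·p = 13203 · (1/652) = 81/4.
E[α(G)] ≥ n − E[|E(G)|] = 163 − 81/4 = 571/4.
Numerically: ≈ 142.7500.
(This is only a lower bound; the true E[α(G)] may be larger.)

E[α(G)] ≥ 571/4 ≈ 142.7500.


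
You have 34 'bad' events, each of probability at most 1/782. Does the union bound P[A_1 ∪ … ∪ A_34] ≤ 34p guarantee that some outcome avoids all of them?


Union bound: P[∪_{i=1}^{34} A_i] ≤ Σ_i P[A_i] ≤ 34·p = 34·(1/782) = 1/23.
Numerically: 1/23 ≈ 0.043478.
Is 1/23 < 1? YES.
Since P[∪ A_i] ≤ 1/23 < 1, the complement has P[∩ A_i^c] ≥ 1 − 1/23 = 22/23 > 0, so some outcome avoids every A_i.

34·p = 1/23 ≈ 0.043478; existence CERTIFIED by the union bound.


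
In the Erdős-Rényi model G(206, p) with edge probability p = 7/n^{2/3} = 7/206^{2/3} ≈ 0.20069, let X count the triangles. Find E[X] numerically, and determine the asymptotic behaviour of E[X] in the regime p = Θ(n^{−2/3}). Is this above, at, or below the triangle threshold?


Number of potential triangles: C(206, 3) = 1435820.
Each occurs with probability p³ ≈ (0.20069)³ ≈ 8.0827599e-03.
By linearity: E[X] = C(206, 3)·p³ ≈ 1435820 · 8.0827599e-03 ≈ 11605.38835.
Since α = 2/3 < 1, p = c/n^{2/3} ≫ 1/n is above the triangle threshold p ~ 1/n. Asymptotically E[X] ~ (c³/6)·n^{3(1−α)} = (7³/6)·n^{1} → ∞; triangles are abundant w.h.p.

E[X] ≈ 11605.38835; in regime p = Θ(1/n^{2/3}) E[X] diverges (above the triangle threshold p ~ 1/n).


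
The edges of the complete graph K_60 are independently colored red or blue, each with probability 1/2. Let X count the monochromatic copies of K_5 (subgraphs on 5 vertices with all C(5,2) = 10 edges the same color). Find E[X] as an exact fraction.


Let X = Σ_S X_S over the C(60, 5) = 5461512 subsets S of size 5, where X_S = 1 if the K_5 on S is monochromatic.
For a fixed S, the K_5 on S has C(5, 2) = 10 edges. P[all 10 edges red] = (1/2)^10, and likewise for blue, so P[monochromatic] = 2·(1/2)^10 = 2^{1 − 10} = 1/512.
Summing: E[X] = C(60, 5) · 2^{1 − 10} = 5461512 · 1/512 = 682689/64.
Numerically: E[X] ≈ 10667.01562.

E[X] = C(60,5)·2^(1−C(5,2)) = 682689/64 ≈ 10667.01562.


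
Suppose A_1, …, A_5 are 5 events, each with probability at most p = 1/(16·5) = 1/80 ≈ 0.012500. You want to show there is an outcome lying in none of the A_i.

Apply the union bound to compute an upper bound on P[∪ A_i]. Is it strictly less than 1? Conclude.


Union bound: P[∪_{i=1}^{5} A_i] ≤ Σ_i P[A_i] ≤ 5·p = 5·(1/80) = 1/16.
Numerically: 1/16 ≈ 0.062500.
Is 1/16 < 1? YES.
Since P[∪ A_i] ≤ 1/16 < 1, the complement has P[∩ A_i^c] ≥ 1 − 1/16 = 15/16 > 0, so some outcome avoids every A_i.

5·p = 1/16 ≈ 0.062500; existence CERTIFIED by the union bound.
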